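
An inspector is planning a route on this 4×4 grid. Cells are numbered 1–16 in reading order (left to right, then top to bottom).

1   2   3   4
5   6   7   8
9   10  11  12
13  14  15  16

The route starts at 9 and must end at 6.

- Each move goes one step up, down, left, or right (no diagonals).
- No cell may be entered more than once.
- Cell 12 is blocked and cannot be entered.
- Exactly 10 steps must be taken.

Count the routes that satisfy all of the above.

Need simple routes of exactly 10 moves from 9 to 6 (Manhattan distance 2, so 4 moves are spent on a detour and 4 undoing it).
Branch systematically from the start, pruning whenever the remaining move budget drops below the Manhattan distance to 6 or differs from it in parity. Grouping the completions by first move — via 5: 2; via 13: 4; via 10: 3 — and summing: 2 + 4 + 3 = 9.
That gives 9 routes.

9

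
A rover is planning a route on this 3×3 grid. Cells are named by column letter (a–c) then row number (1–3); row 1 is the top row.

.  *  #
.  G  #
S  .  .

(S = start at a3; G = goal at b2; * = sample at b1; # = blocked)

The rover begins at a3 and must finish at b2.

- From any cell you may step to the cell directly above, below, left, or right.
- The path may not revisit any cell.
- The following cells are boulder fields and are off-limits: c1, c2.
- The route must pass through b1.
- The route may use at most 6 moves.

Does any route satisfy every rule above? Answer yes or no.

yes

One route that works: a3 → a2 → a1 → b1 → b2.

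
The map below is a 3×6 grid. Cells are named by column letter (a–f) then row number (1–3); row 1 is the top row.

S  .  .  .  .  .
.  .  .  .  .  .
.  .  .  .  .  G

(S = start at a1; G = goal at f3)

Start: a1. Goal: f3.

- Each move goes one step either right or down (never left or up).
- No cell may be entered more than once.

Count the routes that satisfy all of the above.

A right/down-only route from a1 to f3 makes exactly 2 down-moves and 5 right-moves in some order.
With no other constraints that would be C(7,2) = 21 routes.
That gives 21 routes.

21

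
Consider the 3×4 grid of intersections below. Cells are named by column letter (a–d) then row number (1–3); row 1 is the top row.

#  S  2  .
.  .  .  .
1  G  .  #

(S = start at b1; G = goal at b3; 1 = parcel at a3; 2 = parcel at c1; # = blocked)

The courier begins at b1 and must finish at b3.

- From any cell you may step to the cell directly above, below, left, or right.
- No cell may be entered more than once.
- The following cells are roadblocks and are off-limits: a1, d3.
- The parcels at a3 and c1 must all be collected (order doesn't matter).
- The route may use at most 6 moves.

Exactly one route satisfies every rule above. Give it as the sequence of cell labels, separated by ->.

The budget equals the shortest possible length, so every move has to be on a shortest route through the required cells.
Route from b1: right 1 to c1, down 1 to c2, left 2 to a2, down 1 to a3, right 1 to b3 — 6 moves in all.
Check: all required cells visited; 6 ≤ 6 moves.

b1 -> c1 -> c2 -> b2 -> a2 -> a3 -> b3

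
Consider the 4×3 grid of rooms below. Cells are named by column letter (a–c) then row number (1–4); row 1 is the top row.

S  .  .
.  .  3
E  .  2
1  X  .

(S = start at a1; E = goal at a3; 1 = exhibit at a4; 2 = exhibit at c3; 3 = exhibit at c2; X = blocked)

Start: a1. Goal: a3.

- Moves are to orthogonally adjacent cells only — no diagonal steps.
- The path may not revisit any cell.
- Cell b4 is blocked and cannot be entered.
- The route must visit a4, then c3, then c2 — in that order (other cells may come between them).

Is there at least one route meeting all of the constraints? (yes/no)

a4 must be visited but has only one open neighbour (a3), and it is neither the start nor the goal — the route would have to enter and leave through a3, re-entering it.

no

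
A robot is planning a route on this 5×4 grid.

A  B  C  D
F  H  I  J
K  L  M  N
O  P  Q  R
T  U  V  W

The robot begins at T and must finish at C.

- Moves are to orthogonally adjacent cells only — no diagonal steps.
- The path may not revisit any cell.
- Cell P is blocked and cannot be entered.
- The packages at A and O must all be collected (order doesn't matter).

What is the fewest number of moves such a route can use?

Any route passes through A and O in some order between T and C. Summing Manhattan distances along each leg and taking the cheapest ordering (T → O → A → C) gives a lower bound of 1 + 3 + 2 = 6 moves.
A route of 6 moves achieves this: T → O → K → F → A → B → C.
Since 6 matches the lower bound, it is optimal.

6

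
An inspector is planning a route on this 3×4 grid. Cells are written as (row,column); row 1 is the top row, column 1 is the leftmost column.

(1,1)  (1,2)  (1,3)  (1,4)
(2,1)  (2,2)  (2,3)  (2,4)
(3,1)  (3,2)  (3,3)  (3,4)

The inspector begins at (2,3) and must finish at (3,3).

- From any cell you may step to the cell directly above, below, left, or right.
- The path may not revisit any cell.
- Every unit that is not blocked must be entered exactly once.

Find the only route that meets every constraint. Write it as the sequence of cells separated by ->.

(2,3) -> (2,2) -> (3,2) -> (3,1) -> (2,1) -> (1,1) -> (1,2) -> (1,3) -> (1,4) -> (2,4) -> (3,4) -> (3,3)

Need to visit all 12 open cells exactly once, starting at (2,3) and ending at (3,3).
Cell (1,4) has only two open neighbours ((2,4) and (1,3)), so the path must pass straight through it: one of those is the cell it's entered from and the other is where it exits.
Route from (2,3): left 1 to (2,2), down 1 to (3,2), left 1 to (3,1), up 2 to (1,1), right 3 to (1,4), down 2 to (3,4), left 1 to (3,3) — 11 moves in all.
Check: all 12 open cells covered.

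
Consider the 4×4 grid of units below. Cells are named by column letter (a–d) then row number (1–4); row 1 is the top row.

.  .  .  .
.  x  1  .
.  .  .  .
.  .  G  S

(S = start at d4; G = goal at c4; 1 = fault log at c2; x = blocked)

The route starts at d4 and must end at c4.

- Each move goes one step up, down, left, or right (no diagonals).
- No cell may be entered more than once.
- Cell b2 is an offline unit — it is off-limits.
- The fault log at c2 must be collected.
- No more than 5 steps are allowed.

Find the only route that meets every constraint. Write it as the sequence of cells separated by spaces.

d4 d3 d2 c2 c3 c4

Any route must reach c2 and still end at c4 within 5 moves, so the order of the required stops is forced.
Route from d4: up 2 to d2, left 1 to c2, down 2 to c4 — 5 moves in all.
Check: all required cells visited; 5 ≤ 5 moves.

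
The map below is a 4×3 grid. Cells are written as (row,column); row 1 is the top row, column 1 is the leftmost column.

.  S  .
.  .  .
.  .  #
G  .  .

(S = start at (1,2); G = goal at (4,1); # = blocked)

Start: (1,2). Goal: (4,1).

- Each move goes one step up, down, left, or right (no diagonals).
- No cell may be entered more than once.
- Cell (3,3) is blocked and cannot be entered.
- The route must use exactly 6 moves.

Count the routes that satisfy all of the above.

Need simple routes of exactly 6 moves from (1,2) to (4,1) (Manhattan distance 4, so 1 moves are spent on a detour and 1 undoing it).
Enumerating: (1,2) (2,2) (2,1) (3,1) (3,2) (4,2) (4,1) | (1,2) (1,1) (2,1) (3,1) (3,2) (4,2) (4,1) | (1,2) (1,1) (2,1) (2,2) (3,2) (4,2) (4,1) | (1,2) (1,1) (2,1) (2,2) (3,2) (3,1) (4,1) | (1,2) (1,3) (2,3) (2,2) (3,2) (4,2) (4,1) | (1,2) (1,3) (2,3) (2,2) (3,2) (3,1) (4,1) | (1,2) (1,3) (2,3) (2,2) (2,1) (3,1) (4,1).
That gives 7 routes.

7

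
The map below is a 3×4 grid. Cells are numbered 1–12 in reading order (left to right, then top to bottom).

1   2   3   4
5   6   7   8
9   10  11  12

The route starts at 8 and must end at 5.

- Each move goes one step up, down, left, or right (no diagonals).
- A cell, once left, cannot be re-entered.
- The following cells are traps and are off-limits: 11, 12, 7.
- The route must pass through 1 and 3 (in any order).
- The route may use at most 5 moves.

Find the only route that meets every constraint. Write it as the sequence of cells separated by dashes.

Any route must reach 1 and 3 and still end at 5 within 5 moves, so the order of the required stops is forced.
Route from 8: up to 4, 3× left (reaching 1), down to 5 — 5 moves in all.
Check: all required cells visited; 5 ≤ 5 moves.

8 - 4 - 3 - 2 - 1 - 5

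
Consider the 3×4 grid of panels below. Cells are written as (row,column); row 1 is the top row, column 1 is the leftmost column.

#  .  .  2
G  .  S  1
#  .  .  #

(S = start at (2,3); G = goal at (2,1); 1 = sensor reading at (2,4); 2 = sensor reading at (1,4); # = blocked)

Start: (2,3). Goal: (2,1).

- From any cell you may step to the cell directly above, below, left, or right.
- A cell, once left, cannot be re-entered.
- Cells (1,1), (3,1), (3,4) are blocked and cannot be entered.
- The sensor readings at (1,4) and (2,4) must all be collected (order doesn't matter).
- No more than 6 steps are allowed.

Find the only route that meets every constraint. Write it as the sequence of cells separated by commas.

Any route must reach (1,4) and (2,4) and still end at (2,1) within 6 moves, so the order of the required stops is forced.
Route from (2,3): right to (2,4), up to (1,4), 2× left (reaching (1,2)), down to (2,2), left to (2,1) — 6 moves in all.
Check: all required cells visited; 6 ≤ 6 moves.

(2,3), (2,4), (1,4), (1,3), (1,2), (2,2), (2,1)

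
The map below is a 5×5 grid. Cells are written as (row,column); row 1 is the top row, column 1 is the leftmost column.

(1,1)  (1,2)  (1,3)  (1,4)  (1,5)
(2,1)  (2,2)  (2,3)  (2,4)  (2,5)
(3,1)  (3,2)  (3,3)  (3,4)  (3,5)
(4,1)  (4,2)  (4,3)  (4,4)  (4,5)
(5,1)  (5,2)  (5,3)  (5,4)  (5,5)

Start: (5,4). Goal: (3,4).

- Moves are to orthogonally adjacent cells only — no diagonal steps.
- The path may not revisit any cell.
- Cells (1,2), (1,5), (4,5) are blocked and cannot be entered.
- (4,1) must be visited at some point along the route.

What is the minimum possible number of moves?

8

Any route passes through (4,1) somewhere between (5,4) and (3,4). Summing Manhattan distances along the two legs ((5,4) → (4,1) → (3,4)) gives a lower bound of 4 + 4 = 8 moves.
A route of 8 moves achieves this: (5,4) → (4,4) → (4,3) → (4,2) → (4,1) → (3,1) → (3,2) → (3,3) → (3,4).
Since 8 matches the lower bound, it is optimal.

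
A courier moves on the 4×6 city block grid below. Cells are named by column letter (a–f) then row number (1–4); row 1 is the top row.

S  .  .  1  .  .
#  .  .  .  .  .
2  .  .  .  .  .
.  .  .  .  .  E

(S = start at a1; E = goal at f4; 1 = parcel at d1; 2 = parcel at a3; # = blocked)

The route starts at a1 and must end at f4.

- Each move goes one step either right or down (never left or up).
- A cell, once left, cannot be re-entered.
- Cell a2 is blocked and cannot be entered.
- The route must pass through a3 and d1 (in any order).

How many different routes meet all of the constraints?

A right/down-only route from a1 to f4 makes exactly 3 down-moves and 5 right-moves in some order.
With no other constraints that would be C(8,3) = 56 routes.
a3 is below but to the left of d1: going d1 → a3 would need a leftward move and a3 → d1 an upward move, so no right/down-only route can visit both required cells.
No route satisfies every constraint, so the count is 0.

0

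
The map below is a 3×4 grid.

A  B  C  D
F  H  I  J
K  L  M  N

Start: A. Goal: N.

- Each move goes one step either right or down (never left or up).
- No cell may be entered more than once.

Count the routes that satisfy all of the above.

10

A right/down-only route from A to N makes exactly 2 down-moves and 3 right-moves in some order.
With no other constraints that would be C(5,2) = 10 routes.
That gives 10 routes.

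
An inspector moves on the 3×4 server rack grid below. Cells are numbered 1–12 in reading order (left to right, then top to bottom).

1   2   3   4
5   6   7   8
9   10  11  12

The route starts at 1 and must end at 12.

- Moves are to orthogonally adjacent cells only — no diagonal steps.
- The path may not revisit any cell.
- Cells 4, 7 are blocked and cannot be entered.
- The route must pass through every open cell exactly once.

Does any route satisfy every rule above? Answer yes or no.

no

Cell 3 has only one open neighbour but is neither the start nor the goal, so a Hamiltonian route would have to both enter and leave it through the same neighbour — impossible without revisiting.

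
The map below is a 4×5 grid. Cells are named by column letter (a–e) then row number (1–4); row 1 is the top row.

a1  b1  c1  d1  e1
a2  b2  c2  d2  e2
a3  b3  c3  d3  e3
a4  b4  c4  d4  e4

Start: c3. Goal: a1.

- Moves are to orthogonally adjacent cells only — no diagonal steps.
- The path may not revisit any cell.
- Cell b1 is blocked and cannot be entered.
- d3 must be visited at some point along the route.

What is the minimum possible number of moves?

6

Any route passes through d3 somewhere between c3 and a1. Summing Manhattan distances along the two legs (c3 → d3 → a1) gives a lower bound of 1 + 5 = 6 moves.
A route of 6 moves achieves this: c3 → d3 → d2 → c2 → b2 → a2 → a1.
Since 6 matches the lower bound, it is optimal.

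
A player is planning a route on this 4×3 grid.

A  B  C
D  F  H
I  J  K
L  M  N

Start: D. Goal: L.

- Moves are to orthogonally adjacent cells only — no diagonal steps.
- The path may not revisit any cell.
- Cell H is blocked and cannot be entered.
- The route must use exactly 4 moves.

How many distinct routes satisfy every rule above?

Need simple routes of exactly 4 moves from D to L (Manhattan distance 2, so 1 moves are spent on a detour and 1 undoing it).
Enumerating: D I J M L | D F J M L | D F J I L.
That gives 3 routes.

3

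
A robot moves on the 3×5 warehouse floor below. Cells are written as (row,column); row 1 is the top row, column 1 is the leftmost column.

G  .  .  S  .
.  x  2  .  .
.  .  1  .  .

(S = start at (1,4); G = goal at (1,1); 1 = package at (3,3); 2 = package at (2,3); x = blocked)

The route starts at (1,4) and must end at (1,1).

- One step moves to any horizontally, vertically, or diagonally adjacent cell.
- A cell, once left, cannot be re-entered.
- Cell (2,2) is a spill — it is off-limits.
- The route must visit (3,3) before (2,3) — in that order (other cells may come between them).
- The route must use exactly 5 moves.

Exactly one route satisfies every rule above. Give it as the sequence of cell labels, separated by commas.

The waypoints must appear in the order (3,3), (2,3), with no cell reused.
Route from (1,4): down to (2,4), down-left to (3,3), up to (2,3), up-left to (1,2), left to (1,1) — 5 moves in all.
Check: order respected (1 at step 2, 2 at step 3); 5 moves as required.

(1,4), (2,4), (3,3), (2,3), (1,2), (1,1)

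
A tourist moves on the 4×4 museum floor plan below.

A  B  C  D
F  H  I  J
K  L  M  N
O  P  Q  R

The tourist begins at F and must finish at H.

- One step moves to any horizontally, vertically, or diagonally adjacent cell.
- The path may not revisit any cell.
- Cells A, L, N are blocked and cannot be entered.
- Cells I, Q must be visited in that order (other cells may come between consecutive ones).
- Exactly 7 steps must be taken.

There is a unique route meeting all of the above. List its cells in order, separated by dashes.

The waypoints must appear in the order I, Q, with no cell reused.
Route from F: up-right 1 to B, down-right 1 to I, down 2 to Q, left 1 to P, up-left 1 to K, up-right 1 to H — 7 moves in all.
Check: order respected (I at step 2, Q at step 4); 7 moves as required.

F - B - I - M - Q - P - K - H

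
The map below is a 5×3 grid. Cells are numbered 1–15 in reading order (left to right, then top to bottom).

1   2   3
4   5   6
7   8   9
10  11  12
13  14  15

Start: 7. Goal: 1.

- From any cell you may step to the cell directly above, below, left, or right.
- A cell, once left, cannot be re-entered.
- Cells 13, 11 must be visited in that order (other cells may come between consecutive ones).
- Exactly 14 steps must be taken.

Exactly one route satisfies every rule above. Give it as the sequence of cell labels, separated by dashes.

The waypoints must appear in the order 13, 11, with no cell reused.
Route from 7: down 2 to 13, right 2 to 15, up 1 to 12, left 1 to 11, up 1 to 8, right 1 to 9, up 2 to 3, left 1 to 2, down 1 to 5, left 1 to 4, up 1 to 1 — 14 moves in all.
Check: order respected (13 at step 2, 11 at step 6); 14 moves as required.

7 - 10 - 13 - 14 - 15 - 12 - 11 - 8 - 9 - 6 - 3 - 2 - 5 - 4 - 1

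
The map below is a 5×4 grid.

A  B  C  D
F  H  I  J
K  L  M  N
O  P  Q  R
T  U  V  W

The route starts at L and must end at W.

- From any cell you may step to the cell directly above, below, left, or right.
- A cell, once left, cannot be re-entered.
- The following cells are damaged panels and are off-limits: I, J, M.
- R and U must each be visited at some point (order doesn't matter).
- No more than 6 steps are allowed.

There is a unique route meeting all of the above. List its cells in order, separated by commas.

L, P, U, V, Q, R, W

The budget equals the shortest possible length, so every move has to be on a shortest route through the required cells.
Route from L: down 2 to U, right 1 to V, up 1 to Q, right 1 to R, down 1 to W — 6 moves in all.
Check: all required cells visited; 6 ≤ 6 moves.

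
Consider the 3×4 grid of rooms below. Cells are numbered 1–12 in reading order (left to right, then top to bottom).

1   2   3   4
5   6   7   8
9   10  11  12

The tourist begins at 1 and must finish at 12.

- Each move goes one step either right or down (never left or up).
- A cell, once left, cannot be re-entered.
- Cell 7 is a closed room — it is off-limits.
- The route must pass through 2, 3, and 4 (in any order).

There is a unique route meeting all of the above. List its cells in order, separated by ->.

1 -> 2 -> 3 -> 4 -> 8 -> 12

Moves only go right or down, so the column and row indices never decrease.
Route from 1: 3× right (reaching 4), 2× down (reaching 12) — 5 moves in all.
Check: all required cells visited.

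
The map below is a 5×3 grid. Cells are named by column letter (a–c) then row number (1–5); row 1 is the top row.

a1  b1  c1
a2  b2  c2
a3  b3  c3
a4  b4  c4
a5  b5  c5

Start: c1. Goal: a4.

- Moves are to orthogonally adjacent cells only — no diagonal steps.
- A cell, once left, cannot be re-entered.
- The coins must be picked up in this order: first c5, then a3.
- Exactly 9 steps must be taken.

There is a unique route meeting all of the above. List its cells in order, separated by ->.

c1 -> c2 -> c3 -> c4 -> c5 -> b5 -> b4 -> b3 -> a3 -> a4

The waypoints must appear in the order c5, a3, with no cell reused.
Route from c1: down 4 to c5, left 1 to b5, up 2 to b3, left 1 to a3, down 1 to a4 — 9 moves in all.
Check: order respected (c5 at step 4, a3 at step 8); 9 moves as required.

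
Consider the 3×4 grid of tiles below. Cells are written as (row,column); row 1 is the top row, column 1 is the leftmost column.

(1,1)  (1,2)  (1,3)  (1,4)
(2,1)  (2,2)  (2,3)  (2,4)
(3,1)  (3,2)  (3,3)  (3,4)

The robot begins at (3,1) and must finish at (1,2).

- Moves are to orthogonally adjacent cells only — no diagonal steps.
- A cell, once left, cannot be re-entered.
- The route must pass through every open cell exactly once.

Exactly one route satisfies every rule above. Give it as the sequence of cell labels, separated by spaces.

Need to visit all 12 open cells exactly once, starting at (3,1) and ending at (1,2).
Cell (3,4) has only two open neighbours ((2,4) and (3,3)), so the path must pass straight through it: one of those is the cell it's entered from and the other is where it exits.
Route from (3,1): right 3 to (3,4), up 2 to (1,4), left 1 to (1,3), down 1 to (2,3), left 2 to (2,1), up 1 to (1,1), right 1 to (1,2) — 11 moves in all.
Check: all 12 open cells covered.

(3,1) (3,2) (3,3) (3,4) (2,4) (1,4) (1,3) (2,3) (2,2) (2,1) (1,1) (1,2)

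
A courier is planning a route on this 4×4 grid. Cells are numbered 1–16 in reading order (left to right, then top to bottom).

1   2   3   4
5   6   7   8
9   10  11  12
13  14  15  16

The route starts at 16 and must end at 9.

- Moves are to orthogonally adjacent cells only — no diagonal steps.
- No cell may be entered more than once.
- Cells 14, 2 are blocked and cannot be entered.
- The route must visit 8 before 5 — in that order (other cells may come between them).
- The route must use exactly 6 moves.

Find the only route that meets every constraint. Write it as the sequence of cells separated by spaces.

16 12 8 7 6 5 9

The waypoints must appear in the order 8, 5, with no cell reused.
Route from 16: 2× up (reaching 8), 3× left (reaching 5), down to 9 — 6 moves in all.
Check: order respected (8 at step 2, 5 at step 5); 6 moves as required.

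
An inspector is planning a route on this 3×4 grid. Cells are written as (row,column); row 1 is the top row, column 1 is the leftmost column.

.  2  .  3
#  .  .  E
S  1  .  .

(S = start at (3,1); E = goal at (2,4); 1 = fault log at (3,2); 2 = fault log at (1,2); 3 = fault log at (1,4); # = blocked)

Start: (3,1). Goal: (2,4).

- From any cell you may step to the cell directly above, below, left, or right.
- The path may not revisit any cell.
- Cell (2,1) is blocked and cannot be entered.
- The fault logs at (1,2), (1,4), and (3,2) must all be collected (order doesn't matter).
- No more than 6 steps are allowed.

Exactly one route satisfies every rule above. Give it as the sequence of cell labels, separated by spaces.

(3,1) (3,2) (2,2) (1,2) (1,3) (1,4) (2,4)

The budget equals the shortest possible length, so every move has to be on a shortest route through the required cells.
Route from (3,1): right to (3,2), 2× up (reaching (1,2)), 2× right (reaching (1,4)), down to (2,4) — 6 moves in all.
Check: all required cells visited; 6 ≤ 6 moves.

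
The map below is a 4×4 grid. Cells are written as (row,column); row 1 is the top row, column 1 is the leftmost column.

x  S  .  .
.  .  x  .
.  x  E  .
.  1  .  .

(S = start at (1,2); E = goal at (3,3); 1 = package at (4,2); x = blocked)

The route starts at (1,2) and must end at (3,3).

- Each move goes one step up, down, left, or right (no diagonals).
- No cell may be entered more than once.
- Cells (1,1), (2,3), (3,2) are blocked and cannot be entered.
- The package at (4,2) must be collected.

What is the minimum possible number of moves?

7

Any route passes through (4,2) somewhere between (1,2) and (3,3). Summing Manhattan distances along the two legs ((1,2) → (4,2) → (3,3)) gives a lower bound of 3 + 2 = 5 moves.
That bound ignores the blocked cells. Measuring each leg by the fewest moves that actually steer around them ((1,2)→(4,2): 5; (4,2)→(3,3): 2) raises the lower bound to 7.
A route of 7 moves exists: (1,2) → (2,2) → (2,1) → (3,1) → (4,1) → (4,2) → (4,3) → (3,3).
Since 7 matches that lower bound, it is optimal.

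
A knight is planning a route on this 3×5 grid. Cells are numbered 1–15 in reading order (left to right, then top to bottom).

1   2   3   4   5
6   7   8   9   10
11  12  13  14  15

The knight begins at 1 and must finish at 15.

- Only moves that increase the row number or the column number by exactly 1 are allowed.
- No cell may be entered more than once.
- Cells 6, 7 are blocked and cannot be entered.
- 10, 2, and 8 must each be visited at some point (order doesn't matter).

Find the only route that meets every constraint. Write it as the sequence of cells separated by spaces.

Moves only go right or down, so the column and row indices never decrease.
Route from 1: right 2 to 3, down 1 to 8, right 2 to 10, down 1 to 15 — 6 moves in all.
Check: all required cells visited.

1 2 3 8 9 10 15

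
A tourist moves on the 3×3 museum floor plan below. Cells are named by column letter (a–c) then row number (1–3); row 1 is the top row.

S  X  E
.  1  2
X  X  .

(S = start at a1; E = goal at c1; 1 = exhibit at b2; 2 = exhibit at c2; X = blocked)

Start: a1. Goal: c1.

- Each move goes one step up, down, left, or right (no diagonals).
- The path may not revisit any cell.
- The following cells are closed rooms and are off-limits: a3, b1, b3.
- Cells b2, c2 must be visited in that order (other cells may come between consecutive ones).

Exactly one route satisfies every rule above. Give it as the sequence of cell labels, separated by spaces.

The waypoints must appear in the order b2, c2, with no cell reused.
Route from a1: down to a2, 2× right (reaching c2), up to c1 — 4 moves in all.
Check: order respected (1 at step 2, 2 at step 3).

a1 a2 b2 c2 c1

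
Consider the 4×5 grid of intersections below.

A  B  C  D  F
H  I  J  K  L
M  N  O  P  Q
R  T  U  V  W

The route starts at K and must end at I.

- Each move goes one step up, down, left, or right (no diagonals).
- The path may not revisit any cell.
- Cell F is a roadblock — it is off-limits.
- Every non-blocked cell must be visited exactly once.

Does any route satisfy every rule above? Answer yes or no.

Colour the cells like a checkerboard: each orthogonal step flips colour, so a Hamiltonian route alternates colours. Here there are 9 cells of one colour and 10 of the other, with start on the same colour as the goal — the counts and endpoints can't be arranged into an alternating sequence of length 19, so no Hamiltonian route exists.

no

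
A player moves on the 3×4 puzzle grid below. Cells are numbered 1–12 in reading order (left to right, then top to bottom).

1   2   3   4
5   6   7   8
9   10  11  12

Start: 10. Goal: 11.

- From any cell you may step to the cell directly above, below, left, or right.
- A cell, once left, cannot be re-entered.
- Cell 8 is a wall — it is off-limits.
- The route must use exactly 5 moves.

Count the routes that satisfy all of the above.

2

Need simple routes of exactly 5 moves from 10 to 11 (Manhattan distance 1, so 2 moves are spent on a detour and 2 undoing it).
Enumerating: 10 6 2 3 7 11 | 10 9 5 6 7 11.
That gives 2 routes.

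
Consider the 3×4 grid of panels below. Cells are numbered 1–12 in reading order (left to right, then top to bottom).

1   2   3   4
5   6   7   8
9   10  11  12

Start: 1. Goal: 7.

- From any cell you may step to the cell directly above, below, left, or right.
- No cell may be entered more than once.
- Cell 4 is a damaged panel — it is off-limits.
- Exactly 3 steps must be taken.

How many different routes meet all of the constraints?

Need simple routes of exactly 3 moves from 1 to 7 (Manhattan distance 3, so 0 moves are spent on a detour and 0 undoing it).
Enumerating: 1 5 6 7 | 1 2 6 7 | 1 2 3 7.
That gives 3 routes.

3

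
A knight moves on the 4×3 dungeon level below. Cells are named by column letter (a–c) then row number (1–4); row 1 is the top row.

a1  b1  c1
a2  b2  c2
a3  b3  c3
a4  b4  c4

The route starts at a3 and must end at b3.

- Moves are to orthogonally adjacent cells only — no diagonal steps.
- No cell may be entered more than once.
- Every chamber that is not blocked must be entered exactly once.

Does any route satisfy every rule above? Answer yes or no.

yes

One route that works: a3 → a4 → b4 → c4 → c3 → c2 → c1 → b1 → a1 → a2 → b2 → b3.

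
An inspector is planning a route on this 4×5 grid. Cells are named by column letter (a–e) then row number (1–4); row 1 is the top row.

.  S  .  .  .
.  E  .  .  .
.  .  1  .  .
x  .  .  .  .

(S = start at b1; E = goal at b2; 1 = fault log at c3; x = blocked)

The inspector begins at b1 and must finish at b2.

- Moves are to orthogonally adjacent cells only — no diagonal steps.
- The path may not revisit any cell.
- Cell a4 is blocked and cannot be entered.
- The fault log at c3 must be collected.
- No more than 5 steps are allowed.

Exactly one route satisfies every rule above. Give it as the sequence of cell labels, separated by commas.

b1, c1, c2, c3, b3, b2

The 5-move cap with required stops at c3 leaves no slack for detours.
Route from b1: right to c1, 2× down (reaching c3), left to b3, up to b2 — 5 moves in all.
Check: all required cells visited; 5 ≤ 5 moves.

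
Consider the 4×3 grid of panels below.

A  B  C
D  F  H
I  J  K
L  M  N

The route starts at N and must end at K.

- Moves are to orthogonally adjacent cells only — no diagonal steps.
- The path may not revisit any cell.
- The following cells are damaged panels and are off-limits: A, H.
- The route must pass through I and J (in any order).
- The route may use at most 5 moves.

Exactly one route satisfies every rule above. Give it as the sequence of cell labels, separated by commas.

Any route must reach I and J and still end at K within 5 moves, so the order of the required stops is forced.
Route from N: 2× left (reaching L), up to I, 2× right (reaching K) — 5 moves in all.
Check: all required cells visited; 5 ≤ 5 moves.

N, M, L, I, J, K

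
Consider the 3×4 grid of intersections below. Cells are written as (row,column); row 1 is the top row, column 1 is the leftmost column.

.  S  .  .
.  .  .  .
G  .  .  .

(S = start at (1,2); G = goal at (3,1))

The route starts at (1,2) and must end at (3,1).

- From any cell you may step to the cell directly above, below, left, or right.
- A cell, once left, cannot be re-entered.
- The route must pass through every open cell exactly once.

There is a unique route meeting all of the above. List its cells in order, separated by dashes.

(1,2) - (1,1) - (2,1) - (2,2) - (2,3) - (1,3) - (1,4) - (2,4) - (3,4) - (3,3) - (3,2) - (3,1)

Need to visit all 12 open cells exactly once, starting at (1,2) and ending at (3,1).
Cell (1,4) has only two open neighbours ((2,4) and (1,3)), so the path must pass straight through it: one of those is the cell it's entered from and the other is where it exits.
Route from (1,2): left to (1,1), down to (2,1), 2× right (reaching (2,3)), up to (1,3), right to (1,4), 2× down (reaching (3,4)), 3× left (reaching (3,1)) — 11 moves in all.
Check: all 12 open cells covered.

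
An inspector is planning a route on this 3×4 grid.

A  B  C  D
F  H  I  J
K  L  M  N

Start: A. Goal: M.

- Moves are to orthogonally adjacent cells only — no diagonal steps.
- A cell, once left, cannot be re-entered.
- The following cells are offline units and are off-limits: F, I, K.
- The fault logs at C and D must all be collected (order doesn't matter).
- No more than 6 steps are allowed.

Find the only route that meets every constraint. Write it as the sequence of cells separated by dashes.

The budget equals the shortest possible length, so every move has to be on a shortest route through the required cells.
Route from A: right 3 to D, down 2 to N, left 1 to M — 6 moves in all.
Check: all required cells visited; 6 ≤ 6 moves.

A - B - C - D - J - N - M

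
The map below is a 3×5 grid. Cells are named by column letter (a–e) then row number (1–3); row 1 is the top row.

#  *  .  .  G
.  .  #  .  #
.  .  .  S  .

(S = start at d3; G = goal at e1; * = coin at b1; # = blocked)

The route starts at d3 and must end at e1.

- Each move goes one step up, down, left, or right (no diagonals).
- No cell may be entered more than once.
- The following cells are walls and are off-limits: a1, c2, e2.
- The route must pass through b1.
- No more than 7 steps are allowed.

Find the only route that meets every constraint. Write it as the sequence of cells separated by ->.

Any route must reach b1 and still end at e1 within 7 moves, so the order of the required stops is forced.
Route from d3: left 2 to b3, up 2 to b1, right 3 to e1 — 7 moves in all.
Check: all required cells visited; 7 ≤ 7 moves.

d3 -> c3 -> b3 -> b2 -> b1 -> c1 -> d1 -> e1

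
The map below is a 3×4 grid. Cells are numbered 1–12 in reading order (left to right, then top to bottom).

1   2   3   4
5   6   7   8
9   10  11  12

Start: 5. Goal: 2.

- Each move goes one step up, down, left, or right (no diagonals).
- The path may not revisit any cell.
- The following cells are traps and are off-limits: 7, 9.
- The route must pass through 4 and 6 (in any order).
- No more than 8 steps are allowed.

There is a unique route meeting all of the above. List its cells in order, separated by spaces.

Any route must reach 4 and 6 and still end at 2 within 8 moves, so the order of the required stops is forced.
Route from 5: right 1 to 6, down 1 to 10, right 2 to 12, up 2 to 4, left 2 to 2 — 8 moves in all.
Check: all required cells visited; 8 ≤ 8 moves.

5 6 10 11 12 8 4 3 2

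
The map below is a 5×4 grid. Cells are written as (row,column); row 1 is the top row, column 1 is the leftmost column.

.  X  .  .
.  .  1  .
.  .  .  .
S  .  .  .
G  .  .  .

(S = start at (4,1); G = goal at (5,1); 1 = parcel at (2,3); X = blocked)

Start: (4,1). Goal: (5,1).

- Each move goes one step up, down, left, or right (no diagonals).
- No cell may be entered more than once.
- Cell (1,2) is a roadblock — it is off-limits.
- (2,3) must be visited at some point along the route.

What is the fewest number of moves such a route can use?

Any route passes through (2,3) somewhere between (4,1) and (5,1). Summing Manhattan distances along the two legs ((4,1) → (2,3) → (5,1)) gives a lower bound of 4 + 5 = 9 moves.
A route of 9 moves achieves this: (4,1) → (3,1) → (2,1) → (2,2) → (2,3) → (3,3) → (4,3) → (5,3) → (5,2) → (5,1).
Since 9 matches the lower bound, it is optimal.

9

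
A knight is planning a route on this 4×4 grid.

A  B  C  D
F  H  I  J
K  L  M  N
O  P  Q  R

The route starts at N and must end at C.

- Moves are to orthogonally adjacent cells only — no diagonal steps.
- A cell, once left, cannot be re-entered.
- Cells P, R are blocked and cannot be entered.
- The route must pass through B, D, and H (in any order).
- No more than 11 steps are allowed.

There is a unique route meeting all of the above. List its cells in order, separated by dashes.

N - M - L - K - F - A - B - H - I - J - D - C

The 11-move cap with required stops at B, D, H leaves no slack for detours.
Route from N: 3× left (reaching K), 2× up (reaching A), right to B, down to H, 2× right (reaching J), up to D, left to C — 11 moves in all.
Check: all required cells visited; 11 ≤ 11 moves.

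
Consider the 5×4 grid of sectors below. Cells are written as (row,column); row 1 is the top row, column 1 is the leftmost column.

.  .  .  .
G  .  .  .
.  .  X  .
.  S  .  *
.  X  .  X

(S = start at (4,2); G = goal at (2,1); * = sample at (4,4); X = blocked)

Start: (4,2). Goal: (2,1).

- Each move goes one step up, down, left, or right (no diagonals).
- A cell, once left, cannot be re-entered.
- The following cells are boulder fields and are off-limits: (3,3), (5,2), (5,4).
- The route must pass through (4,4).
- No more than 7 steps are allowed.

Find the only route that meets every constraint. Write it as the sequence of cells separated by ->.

(4,2) -> (4,3) -> (4,4) -> (3,4) -> (2,4) -> (2,3) -> (2,2) -> (2,1)

The 7-move cap with required stops at (4,4) leaves no slack for detours.
Route from (4,2): right 2 to (4,4), up 2 to (2,4), left 3 to (2,1) — 7 moves in all.
Check: all required cells visited; 7 ≤ 7 moves.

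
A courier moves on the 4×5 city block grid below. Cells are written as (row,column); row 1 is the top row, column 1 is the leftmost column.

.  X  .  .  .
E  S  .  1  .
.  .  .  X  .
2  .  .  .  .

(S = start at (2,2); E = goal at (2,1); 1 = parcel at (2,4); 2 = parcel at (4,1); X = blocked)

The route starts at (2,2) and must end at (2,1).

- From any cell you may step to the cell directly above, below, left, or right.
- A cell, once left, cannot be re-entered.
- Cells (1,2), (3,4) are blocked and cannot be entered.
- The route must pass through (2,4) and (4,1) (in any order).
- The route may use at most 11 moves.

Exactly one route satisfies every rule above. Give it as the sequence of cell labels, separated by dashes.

(2,2) - (2,3) - (2,4) - (2,5) - (3,5) - (4,5) - (4,4) - (4,3) - (4,2) - (4,1) - (3,1) - (2,1)

The budget equals the shortest possible length, so every move has to be on a shortest route through the required cells.
Route from (2,2): 3× right (reaching (2,5)), 2× down (reaching (4,5)), 4× left (reaching (4,1)), 2× up (reaching (2,1)) — 11 moves in all.
Check: all required cells visited; 11 ≤ 11 moves.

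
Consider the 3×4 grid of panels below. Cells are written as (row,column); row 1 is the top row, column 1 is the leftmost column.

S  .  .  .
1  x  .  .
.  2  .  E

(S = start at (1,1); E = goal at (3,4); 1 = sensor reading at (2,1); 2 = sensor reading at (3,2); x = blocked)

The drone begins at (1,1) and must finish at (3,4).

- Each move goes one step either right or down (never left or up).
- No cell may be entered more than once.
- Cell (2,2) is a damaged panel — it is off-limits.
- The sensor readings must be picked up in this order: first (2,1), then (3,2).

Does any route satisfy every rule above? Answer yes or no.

One route that works: (1,1) → (2,1) → (3,1) → (3,2) → (3,3) → (3,4).

yes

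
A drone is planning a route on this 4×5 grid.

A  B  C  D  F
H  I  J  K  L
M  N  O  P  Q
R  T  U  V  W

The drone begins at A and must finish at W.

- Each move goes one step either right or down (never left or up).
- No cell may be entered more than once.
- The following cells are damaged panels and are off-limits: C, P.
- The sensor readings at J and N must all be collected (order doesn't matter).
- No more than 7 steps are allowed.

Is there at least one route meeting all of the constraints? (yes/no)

no

N is below but to the left of J: going J → N would need a leftward move and N → J an upward move, so no right/down-only route can visit both required cells.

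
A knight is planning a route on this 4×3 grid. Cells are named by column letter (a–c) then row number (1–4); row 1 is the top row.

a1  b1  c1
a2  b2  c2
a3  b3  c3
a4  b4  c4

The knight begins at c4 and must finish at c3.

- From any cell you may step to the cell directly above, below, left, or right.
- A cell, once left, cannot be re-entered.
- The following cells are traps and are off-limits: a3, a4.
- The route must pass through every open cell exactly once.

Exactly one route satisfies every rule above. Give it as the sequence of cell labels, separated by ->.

Need to visit all 10 open cells exactly once, starting at c4 and ending at c3.
Route from c4: left 1 to b4, up 2 to b2, left 1 to a2, up 1 to a1, right 2 to c1, down 2 to c3 — 9 moves in all.
Check: all 10 open cells covered.

c4 -> b4 -> b3 -> b2 -> a2 -> a1 -> b1 -> c1 -> c2 -> c3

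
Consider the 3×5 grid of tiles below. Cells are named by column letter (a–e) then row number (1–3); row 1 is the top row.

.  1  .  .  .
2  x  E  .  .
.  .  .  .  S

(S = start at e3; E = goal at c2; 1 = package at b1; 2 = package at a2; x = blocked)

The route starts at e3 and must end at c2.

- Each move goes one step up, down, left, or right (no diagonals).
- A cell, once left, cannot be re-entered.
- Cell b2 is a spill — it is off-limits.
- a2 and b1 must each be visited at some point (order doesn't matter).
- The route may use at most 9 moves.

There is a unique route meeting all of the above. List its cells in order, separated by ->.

e3 -> d3 -> c3 -> b3 -> a3 -> a2 -> a1 -> b1 -> c1 -> c2

The 9-move cap with required stops at a2, b1 leaves no slack for detours.
Route from e3: 4× left (reaching a3), 2× up (reaching a1), 2× right (reaching c1), down to c2 — 9 moves in all.
Check: all required cells visited; 9 ≤ 9 moves.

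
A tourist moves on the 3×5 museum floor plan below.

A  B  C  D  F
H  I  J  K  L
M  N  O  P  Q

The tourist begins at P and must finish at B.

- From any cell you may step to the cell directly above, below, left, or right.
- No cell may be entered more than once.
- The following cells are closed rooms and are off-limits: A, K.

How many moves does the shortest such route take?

4

The Manhattan distance from P to B is |3−1| + |4−2| = 4, so at least 4 moves are needed.
A route of 4 moves achieves this: P → O → J → C → B.
Since 4 matches the lower bound, it is optimal.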